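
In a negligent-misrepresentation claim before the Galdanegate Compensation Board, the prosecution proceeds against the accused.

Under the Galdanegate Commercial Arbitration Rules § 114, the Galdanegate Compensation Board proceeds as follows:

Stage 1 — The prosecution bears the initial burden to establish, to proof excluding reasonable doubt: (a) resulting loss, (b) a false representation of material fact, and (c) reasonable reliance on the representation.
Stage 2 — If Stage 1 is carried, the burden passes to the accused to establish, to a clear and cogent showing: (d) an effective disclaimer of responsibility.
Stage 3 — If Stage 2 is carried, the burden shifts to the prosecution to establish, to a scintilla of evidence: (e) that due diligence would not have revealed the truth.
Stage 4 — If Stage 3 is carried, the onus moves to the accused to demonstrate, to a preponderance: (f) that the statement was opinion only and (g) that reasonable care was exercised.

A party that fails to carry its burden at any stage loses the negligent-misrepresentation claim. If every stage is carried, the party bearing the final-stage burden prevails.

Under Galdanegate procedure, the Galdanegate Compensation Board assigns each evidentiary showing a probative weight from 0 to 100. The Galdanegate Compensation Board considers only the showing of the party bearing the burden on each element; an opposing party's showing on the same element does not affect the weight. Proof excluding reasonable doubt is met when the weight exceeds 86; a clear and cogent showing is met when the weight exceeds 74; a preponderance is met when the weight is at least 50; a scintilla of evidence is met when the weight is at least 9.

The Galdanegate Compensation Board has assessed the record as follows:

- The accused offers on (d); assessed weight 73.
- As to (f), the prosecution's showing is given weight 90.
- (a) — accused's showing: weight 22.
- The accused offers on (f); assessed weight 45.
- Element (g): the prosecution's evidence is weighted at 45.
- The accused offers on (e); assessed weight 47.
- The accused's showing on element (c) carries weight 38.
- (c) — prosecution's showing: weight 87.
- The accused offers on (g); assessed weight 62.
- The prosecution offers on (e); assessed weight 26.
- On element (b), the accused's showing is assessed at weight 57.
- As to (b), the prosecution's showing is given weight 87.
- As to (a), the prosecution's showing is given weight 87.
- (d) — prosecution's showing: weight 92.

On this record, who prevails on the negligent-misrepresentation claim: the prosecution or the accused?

Stage 1 (prosecution, proof excluding reasonable doubt, weight exceeds 86): (a) 87 (accused's 22 disregarded) > 86 — meets; (b) 87 (accused's 57 disregarded) > 86 — meets; (c) 87 (accused's 38 disregarded) > 86 — meets.
  Stage 1 carried; the burden shifts to the accused.
Stage 2 (accused, a clear and cogent showing, weight exceeds 74): (d) 73 (prosecution's 92 disregarded) ≤ 74 — fails.
  Not every element is met, so the accused fails to carry Stage 2.
The analysis ends at Stage 2; the prosecution prevails.

prosecution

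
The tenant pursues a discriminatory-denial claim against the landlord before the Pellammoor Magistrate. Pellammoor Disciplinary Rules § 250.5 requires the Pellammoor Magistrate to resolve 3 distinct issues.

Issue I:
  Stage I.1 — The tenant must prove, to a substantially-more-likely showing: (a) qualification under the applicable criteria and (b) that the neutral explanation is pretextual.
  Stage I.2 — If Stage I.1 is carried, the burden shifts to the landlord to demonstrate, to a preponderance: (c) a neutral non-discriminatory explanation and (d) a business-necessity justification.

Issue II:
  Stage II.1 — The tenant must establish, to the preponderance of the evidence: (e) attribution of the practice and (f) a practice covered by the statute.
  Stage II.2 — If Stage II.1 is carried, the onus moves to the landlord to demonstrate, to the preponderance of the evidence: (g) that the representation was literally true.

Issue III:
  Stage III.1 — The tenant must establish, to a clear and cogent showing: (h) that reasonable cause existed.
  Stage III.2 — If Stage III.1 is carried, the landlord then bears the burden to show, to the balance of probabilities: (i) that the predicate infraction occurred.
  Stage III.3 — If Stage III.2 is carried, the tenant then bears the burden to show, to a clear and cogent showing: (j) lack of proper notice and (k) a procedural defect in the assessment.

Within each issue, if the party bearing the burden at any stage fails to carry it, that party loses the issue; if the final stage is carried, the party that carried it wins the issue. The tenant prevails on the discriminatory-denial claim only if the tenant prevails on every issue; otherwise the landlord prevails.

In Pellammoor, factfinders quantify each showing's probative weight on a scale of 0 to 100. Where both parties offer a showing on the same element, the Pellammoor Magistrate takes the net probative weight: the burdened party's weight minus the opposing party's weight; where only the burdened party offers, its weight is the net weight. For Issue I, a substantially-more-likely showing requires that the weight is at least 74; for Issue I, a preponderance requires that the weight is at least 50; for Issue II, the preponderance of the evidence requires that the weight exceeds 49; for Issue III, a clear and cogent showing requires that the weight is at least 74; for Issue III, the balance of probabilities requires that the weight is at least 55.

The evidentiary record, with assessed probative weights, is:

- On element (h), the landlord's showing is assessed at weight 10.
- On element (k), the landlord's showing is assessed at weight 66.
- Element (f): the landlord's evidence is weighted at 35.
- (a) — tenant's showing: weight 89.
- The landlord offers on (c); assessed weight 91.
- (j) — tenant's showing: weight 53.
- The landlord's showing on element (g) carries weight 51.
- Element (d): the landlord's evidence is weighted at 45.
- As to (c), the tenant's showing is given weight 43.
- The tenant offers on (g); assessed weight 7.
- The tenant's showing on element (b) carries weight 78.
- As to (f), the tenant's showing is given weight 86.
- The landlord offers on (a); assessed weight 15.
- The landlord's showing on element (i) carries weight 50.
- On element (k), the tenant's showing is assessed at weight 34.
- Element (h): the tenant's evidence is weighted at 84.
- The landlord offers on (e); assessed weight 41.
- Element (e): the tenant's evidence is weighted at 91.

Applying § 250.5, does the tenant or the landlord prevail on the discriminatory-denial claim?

tenant

— Issue I —
At Stage I.1 the tenant must meet a substantially-more-likely showing (weight is at least 74): on (a) the weight is 89 less the opposing 15 gives net 74, ≥ 74, so (a) meets the standard; on (b) the weight is 78, which does reach 74, so (b) meets the standard.
  Stage I.1 is satisfied; the onus moves to the landlord.
At Stage I.2 the landlord must meet a preponderance (weight is at least 50): on (c) the weight is 91 less the opposing 43 gives net 48, < 50, so (c) does not meet the standard; on (d) the weight is 45, < 50, so (d) does not meet the standard.
  Stage I.2 not carried; the landlord fails its burden.
The analysis ends at Stage I.2; the tenant prevails on this issue.
— Issue II —
Stage II.1 (tenant, the preponderance of the evidence, weight exceeds 49): (e) net 91−41=50 > 49 — meets; (f) net 86−35=51 > 49 — meets.
  Stage II.1 is satisfied; the onus moves to the landlord.
Stage II.2 (landlord, the preponderance of the evidence, weight exceeds 49): (g) net 51−7=44 ≤ 49 — fails.
  Not every element is met, so the landlord fails to carry Stage II.2.
The tenant prevails on this issue.
— Issue III —
Stage III.1 — burden on tenant; standard: a clear and cogent showing (weight is at least 74).
    (h): 84 − 10 = 74 ≥ 74 [met]
  The tenant carries Stage III.1; the landlord now bears the burden.
Stage III.2 — burden on landlord; standard: the balance of probabilities (weight is at least 55).
    (i): 50 < 55 [not met]
  Not every element is met, so the landlord fails to carry Stage III.2.
The tenant prevails on this issue.
Per-issue: Issue I → tenant; Issue II → tenant; Issue III → tenant. The tenant must prevail on every issue; overall, the tenant prevails.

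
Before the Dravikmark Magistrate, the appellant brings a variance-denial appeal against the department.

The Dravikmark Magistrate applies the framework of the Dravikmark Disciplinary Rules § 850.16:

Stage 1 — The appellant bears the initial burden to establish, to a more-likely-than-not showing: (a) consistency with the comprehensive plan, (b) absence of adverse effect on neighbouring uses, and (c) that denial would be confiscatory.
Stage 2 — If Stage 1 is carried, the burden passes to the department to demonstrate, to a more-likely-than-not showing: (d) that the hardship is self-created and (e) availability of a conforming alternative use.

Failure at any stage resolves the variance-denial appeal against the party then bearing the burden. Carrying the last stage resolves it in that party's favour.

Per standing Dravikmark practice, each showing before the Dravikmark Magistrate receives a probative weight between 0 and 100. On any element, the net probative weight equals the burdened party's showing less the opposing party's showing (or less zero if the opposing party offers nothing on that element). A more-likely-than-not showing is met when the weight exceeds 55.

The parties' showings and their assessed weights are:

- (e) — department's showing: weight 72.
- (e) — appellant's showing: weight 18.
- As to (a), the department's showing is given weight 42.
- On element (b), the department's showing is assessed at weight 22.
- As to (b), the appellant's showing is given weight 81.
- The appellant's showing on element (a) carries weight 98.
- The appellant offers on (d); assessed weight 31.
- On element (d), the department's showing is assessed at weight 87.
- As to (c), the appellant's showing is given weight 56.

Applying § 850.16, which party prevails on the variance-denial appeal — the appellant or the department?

At Stage 1 the appellant must meet a more-likely-than-not showing (weight exceeds 55): on (a) the weight is 98 less the opposing 42 gives net 56, which does exceed 55, so (a) meets the standard; on (b) the weight is 81 less the opposing 22 gives net 59, > 55, so (b) meets the standard; on (c) the weight is 56, > 55, so (c) meets the standard.
  All elements met. The burden passes to the department.
At Stage 2 the department must meet a more-likely-than-not showing (weight exceeds 55): on (d) the weight is 87 less the opposing 31 gives net 56, which does exceed 55, so (d) meets the standard; on (e) the weight is 72 less the opposing 18 gives net 54, which does not exceed 55, so (e) does not meet the standard.
  Stage 2 not carried; the department fails its burden.
So the appellant prevails.

appellant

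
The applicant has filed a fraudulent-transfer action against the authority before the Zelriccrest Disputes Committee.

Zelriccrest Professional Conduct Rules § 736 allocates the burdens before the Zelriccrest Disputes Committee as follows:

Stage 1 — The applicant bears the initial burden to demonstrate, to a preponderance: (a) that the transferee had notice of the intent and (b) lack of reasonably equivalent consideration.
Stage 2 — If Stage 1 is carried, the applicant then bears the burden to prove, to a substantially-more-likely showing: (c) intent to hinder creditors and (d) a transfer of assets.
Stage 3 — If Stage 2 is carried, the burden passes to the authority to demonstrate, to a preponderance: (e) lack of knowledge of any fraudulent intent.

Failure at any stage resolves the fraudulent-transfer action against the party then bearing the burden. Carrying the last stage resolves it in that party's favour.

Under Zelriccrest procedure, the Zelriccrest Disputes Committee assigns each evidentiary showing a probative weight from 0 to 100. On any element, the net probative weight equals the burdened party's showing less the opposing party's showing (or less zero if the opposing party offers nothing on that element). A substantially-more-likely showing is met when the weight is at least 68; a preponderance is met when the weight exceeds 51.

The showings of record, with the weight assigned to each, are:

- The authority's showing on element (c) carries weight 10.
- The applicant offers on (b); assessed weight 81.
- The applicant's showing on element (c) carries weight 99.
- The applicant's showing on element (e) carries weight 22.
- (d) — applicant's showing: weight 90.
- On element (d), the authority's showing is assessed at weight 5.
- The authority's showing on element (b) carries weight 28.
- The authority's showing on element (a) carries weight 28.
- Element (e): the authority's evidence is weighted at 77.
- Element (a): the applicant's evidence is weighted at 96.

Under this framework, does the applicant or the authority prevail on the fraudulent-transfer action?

Stage 1 — burden on applicant; standard: a preponderance (weight exceeds 51).
    (a): 96 − 28 = 68 > 51 [met]
    (b): 81 − 28 = 53 > 51 [met]
  Stage 1 is satisfied; the applicant continues to bear the burden.
Stage 2 — burden on applicant; standard: a substantially-more-likely showing (weight is at least 68).
    (c): 99 − 10 = 89 ≥ 68 [met]
    (d): 90 − 5 = 85 ≥ 68 [met]
  The applicant carries Stage 2; the authority now bears the burden.
Stage 3 — burden on authority; standard: a preponderance (weight exceeds 51).
    (e): 77 − 22 = 55 > 51 [met]
  Stage 3 carried; the final stage is satisfied.
All stages carried — the authority prevails.

authority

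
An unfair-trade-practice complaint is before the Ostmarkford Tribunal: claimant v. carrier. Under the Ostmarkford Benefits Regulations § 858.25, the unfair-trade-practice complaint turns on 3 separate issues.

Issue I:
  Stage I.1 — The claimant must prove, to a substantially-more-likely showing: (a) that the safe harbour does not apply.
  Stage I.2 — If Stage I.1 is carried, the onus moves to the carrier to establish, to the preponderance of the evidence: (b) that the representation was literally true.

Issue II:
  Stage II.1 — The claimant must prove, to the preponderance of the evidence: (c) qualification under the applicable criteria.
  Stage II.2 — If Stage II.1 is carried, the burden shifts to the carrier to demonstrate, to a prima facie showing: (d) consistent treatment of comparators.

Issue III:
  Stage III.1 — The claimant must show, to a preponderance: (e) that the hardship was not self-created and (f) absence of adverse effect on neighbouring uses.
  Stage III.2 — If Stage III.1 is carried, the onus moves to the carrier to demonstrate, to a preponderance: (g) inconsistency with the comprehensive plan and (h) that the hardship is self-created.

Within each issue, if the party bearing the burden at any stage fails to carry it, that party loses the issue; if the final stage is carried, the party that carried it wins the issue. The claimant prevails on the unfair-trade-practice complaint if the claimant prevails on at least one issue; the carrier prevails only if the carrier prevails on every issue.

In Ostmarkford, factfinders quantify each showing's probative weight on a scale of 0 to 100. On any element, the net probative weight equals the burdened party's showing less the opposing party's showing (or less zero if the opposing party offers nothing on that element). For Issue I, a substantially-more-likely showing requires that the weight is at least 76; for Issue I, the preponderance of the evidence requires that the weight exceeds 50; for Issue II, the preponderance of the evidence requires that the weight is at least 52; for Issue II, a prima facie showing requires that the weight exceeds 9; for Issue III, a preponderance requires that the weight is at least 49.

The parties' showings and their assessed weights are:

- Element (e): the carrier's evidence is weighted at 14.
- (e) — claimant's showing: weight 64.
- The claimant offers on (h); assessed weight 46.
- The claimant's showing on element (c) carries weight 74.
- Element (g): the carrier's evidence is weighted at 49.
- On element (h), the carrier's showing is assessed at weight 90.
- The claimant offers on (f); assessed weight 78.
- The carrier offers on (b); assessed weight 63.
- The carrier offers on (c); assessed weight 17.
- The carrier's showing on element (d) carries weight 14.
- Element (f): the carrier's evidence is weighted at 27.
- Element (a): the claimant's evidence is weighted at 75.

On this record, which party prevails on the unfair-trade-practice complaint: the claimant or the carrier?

— Issue I —
Stage I.1 — burden on claimant; standard: a substantially-more-likely showing (weight is at least 76).
    (a): 75 < 76 [not met]
  Stage I.1 not carried; the claimant fails its burden.
The carrier prevails on this issue.
— Issue II —
Stage II.1 — burden on claimant; standard: the preponderance of the evidence (weight is at least 52).
    (c): 74 − 17 = 57 ≥ 52 [met]
  All elements met. The burden passes to the carrier.
Stage II.2 — burden on carrier; standard: a prima facie showing (weight exceeds 9).
    (d): 14 > 9 [met]
  Stage II.2 carried; the final stage is satisfied.
All stages carried — the carrier prevails on this issue.
— Issue III —
Stage III.1 (claimant, a preponderance, weight is at least 49): (e) net 64−14=50 ≥ 49 — meets; (f) net 78−27=51 ≥ 49 — meets.
  The claimant carries Stage III.1; the carrier now bears the burden.
Stage III.2 (carrier, a preponderance, weight is at least 49): (g) 49 ≥ 49 — meets; (h) net 90−46=44 < 49 — fails.
  The carrier does not carry Stage III.2.
The claimant prevails on this issue.
Per-issue: Issue I → carrier; Issue II → carrier; Issue III → claimant. The claimant must prevail on at least one issue; overall, the claimant prevails.

claimant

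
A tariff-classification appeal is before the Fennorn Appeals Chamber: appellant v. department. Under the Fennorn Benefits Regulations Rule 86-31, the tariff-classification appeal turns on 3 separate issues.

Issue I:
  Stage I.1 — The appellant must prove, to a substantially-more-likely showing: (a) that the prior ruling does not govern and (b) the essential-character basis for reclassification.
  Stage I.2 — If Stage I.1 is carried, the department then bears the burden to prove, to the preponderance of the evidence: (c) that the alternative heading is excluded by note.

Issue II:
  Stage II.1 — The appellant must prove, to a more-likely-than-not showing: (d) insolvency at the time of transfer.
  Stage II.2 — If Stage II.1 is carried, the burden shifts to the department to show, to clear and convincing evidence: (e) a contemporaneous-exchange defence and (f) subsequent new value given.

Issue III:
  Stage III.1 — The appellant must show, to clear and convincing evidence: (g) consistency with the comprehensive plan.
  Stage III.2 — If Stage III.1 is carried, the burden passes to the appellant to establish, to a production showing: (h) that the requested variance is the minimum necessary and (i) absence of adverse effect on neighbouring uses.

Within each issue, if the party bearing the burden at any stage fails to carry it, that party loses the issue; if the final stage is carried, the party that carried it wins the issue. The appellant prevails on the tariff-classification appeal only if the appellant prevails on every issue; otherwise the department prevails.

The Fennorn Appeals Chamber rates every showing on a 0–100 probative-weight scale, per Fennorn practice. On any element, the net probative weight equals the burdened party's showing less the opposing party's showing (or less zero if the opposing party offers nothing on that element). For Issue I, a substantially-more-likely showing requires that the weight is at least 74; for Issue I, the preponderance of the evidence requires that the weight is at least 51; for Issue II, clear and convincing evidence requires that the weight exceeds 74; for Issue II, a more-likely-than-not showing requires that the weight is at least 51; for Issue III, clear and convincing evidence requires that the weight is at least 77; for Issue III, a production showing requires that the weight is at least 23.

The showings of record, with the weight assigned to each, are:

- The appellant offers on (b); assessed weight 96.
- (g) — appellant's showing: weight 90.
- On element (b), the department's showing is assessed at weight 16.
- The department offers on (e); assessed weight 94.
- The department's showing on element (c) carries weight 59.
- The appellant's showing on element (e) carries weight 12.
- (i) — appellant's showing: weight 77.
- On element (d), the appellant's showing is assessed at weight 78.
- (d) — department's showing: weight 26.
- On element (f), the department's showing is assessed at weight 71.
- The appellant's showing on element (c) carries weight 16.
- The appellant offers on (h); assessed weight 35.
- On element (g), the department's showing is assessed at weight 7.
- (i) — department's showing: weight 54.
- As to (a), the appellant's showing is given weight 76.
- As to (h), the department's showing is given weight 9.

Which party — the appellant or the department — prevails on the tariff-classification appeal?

— Issue I —
Stage I.1 (appellant, a substantially-more-likely showing, weight is at least 74): (a) 76 ≥ 74 — meets; (b) net 96−16=80 ≥ 74 — meets.
  All elements met. The burden passes to the department.
Stage I.2 (department, the preponderance of the evidence, weight is at least 51): (c) net 59−16=43 < 51 — fails.
  The department does not carry Stage I.2.
The analysis ends at Stage I.2; the appellant prevails on this issue.
— Issue II —
Stage II.1 (appellant, a more-likely-than-not showing, weight is at least 51): (d) net 78−26=52 ≥ 51 — meets.
  Stage II.1 is satisfied; the onus moves to the department.
Stage II.2 (department, clear and convincing evidence, weight exceeds 74): (e) net 94−12=82 > 74 — meets; (f) 71 ≤ 74 — fails.
  The department does not carry Stage II.2.
The analysis ends at Stage II.2; the appellant prevails on this issue.
— Issue III —
At Stage III.1 the appellant must meet clear and convincing evidence (weight is at least 77): on (g) the weight is 90 less the opposing 7 gives net 83, which does reach 77, so (g) meets the standard.
  All elements met. The appellant retains the burden for Stage III.2.
At Stage III.2 the appellant must meet a production showing (weight is at least 23): on (h) the weight is 35 less the opposing 9 gives net 26, ≥ 23, so (h) meets the standard; on (i) the weight is 77 less the opposing 54 gives net 23, which does reach 23, so (i) meets the standard.
  The appellant carries the last stage.
All stages carried — the appellant prevails on this issue.
Per-issue: Issue I → appellant; Issue II → appellant; Issue III → appellant. The appellant must prevail on every issue; overall, the appellant prevails.

appellant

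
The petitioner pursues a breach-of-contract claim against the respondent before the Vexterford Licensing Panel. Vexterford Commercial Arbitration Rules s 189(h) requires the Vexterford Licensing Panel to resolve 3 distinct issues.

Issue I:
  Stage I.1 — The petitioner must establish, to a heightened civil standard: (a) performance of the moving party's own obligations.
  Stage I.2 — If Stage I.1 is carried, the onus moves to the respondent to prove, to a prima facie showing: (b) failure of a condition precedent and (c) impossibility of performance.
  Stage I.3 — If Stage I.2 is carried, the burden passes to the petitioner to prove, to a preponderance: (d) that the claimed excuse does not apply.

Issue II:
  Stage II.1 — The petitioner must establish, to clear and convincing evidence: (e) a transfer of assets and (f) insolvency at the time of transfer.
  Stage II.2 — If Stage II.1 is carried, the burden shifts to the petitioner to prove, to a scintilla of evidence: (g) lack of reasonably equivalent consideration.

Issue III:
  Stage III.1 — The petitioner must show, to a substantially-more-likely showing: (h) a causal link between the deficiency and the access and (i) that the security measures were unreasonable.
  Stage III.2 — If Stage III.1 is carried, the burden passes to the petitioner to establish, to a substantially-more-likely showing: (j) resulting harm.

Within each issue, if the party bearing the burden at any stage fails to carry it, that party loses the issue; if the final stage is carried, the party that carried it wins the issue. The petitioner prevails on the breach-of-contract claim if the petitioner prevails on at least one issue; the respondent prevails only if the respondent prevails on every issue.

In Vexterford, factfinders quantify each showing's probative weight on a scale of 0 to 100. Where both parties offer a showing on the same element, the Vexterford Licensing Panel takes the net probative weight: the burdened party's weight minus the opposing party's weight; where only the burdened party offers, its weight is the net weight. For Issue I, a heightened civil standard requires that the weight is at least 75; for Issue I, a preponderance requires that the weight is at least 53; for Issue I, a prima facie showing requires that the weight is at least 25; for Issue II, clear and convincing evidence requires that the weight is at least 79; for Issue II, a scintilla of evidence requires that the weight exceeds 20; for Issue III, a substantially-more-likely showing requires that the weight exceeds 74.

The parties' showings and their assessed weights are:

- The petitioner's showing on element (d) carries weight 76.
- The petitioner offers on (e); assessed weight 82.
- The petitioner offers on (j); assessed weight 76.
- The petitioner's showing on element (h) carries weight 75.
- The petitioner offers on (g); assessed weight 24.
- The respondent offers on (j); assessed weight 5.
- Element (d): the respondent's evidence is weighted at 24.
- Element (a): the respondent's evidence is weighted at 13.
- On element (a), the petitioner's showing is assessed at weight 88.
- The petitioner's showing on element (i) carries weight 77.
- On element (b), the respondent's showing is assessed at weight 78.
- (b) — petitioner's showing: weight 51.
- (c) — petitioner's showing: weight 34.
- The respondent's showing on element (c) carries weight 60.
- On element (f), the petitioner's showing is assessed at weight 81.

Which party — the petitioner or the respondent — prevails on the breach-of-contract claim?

— Issue I —
Stage I.1 — burden on petitioner; standard: a heightened civil standard (weight is at least 75).
    (a): 88 − 13 = 75 ≥ 75 [met]
  The petitioner carries Stage I.1; the respondent now bears the burden.
Stage I.2 — burden on respondent; standard: a prima facie showing (weight is at least 25).
    (b): 78 − 51 = 27 ≥ 25 [met]
    (c): 60 − 34 = 26 ≥ 25 [met]
  All elements met. The burden passes to the petitioner.
Stage I.3 — burden on petitioner; standard: a preponderance (weight is at least 53).
    (d): 76 − 24 = 52 < 53 [not met]
  Stage I.3 not carried; the petitioner fails its burden.
The respondent prevails on this issue.
— Issue II —
Stage II.1 (petitioner, clear and convincing evidence, weight is at least 79): (e) 82 ≥ 79 — meets; (f) 81 ≥ 79 — meets.
  Stage II.1 carried; the burden remains with the petitioner.
Stage II.2 (petitioner, a scintilla of evidence, weight exceeds 20): (g) 24 > 20 — meets.
  All elements met at the final stage.
Every stage carried; the petitioner prevails on this issue.
— Issue III —
Stage III.1 (petitioner, a substantially-more-likely showing, weight exceeds 74): (h) 75 > 74 — meets; (i) 77 > 74 — meets.
  All elements met. The petitioner retains the burden for Stage III.2.
Stage III.2 (petitioner, a substantially-more-likely showing, weight exceeds 74): (j) net 76−5=71 ≤ 74 — fails.
  Stage III.2 not carried; the petitioner fails its burden.
The analysis ends at Stage III.2; the respondent prevails on this issue.
Per-issue: Issue I → respondent; Issue II → petitioner; Issue III → respondent. The petitioner must prevail on at least one issue; overall, the petitioner prevails.

petitioner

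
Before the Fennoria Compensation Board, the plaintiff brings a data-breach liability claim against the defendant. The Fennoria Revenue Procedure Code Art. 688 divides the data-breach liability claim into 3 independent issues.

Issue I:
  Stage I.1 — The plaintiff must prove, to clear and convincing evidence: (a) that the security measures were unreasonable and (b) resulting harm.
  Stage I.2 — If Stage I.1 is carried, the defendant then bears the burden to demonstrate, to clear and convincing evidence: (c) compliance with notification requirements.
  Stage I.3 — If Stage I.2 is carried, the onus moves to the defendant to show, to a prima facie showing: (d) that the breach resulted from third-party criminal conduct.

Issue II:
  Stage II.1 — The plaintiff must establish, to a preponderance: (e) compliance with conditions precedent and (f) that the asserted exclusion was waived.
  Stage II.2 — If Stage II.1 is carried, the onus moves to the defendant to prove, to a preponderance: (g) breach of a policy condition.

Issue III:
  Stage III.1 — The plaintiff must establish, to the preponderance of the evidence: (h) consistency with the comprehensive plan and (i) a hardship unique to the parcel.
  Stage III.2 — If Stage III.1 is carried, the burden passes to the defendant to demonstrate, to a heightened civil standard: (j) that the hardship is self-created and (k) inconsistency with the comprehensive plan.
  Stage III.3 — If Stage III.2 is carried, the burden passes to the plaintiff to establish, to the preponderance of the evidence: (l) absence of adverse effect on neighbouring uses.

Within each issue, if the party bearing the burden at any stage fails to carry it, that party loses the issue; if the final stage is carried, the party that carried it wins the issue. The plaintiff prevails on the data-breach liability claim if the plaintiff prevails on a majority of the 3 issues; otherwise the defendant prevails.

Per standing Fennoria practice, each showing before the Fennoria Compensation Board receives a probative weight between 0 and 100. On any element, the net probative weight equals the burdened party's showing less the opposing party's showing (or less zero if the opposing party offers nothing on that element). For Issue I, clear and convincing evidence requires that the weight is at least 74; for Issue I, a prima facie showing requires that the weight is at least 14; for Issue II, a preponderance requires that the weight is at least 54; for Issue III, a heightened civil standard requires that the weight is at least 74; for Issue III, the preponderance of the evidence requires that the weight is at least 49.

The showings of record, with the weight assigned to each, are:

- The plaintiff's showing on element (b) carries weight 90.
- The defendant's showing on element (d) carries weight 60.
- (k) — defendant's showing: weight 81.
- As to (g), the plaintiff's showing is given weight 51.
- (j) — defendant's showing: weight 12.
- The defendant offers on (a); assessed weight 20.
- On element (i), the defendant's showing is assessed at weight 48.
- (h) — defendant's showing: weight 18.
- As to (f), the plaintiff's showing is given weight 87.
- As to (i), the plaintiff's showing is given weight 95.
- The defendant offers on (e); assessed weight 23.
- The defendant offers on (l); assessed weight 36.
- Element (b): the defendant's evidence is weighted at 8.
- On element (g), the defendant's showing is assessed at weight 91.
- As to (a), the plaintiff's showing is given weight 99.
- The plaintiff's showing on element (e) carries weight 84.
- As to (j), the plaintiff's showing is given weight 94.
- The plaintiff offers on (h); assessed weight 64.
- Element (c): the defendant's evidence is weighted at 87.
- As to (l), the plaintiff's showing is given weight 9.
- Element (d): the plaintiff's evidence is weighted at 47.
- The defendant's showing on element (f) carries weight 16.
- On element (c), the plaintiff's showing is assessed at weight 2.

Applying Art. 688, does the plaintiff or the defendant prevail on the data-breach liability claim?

— Issue I —
At Stage I.1 the plaintiff must meet clear and convincing evidence (weight is at least 74): on (a) the weight is 99 less the opposing 20 gives net 79, which does reach 74, so (a) meets the standard; on (b) the weight is 90 less the opposing 8 gives net 82, ≥ 74, so (b) meets the standard.
  All elements met. The burden passes to the defendant.
At Stage I.2 the defendant must meet clear and convincing evidence (weight is at least 74): on (c) the weight is 87 less the opposing 2 gives net 85, which does reach 74, so (c) meets the standard.
  All elements met. The defendant retains the burden for Stage I.3.
At Stage I.3 the defendant must meet a prima facie showing (weight is at least 14): on (d) the weight is 60 less the opposing 47 gives net 13, which does not reach 14, so (d) does not meet the standard.
  The defendant does not carry Stage I.3.
So the plaintiff prevails on this issue.
— Issue II —
Stage II.1 (plaintiff, a preponderance, weight is at least 54): (e) net 84−23=61 ≥ 54 — meets; (f) net 87−16=71 ≥ 54 — meets.
  All elements met. The burden passes to the defendant.
Stage II.2 (defendant, a preponderance, weight is at least 54): (g) net 91−51=40 < 54 — fails.
  Not every element is met, so the defendant fails to carry Stage II.2.
The analysis ends at Stage II.2; the plaintiff prevails on this issue.
— Issue III —
Stage III.1 (plaintiff, the preponderance of the evidence, weight is at least 49): (h) net 64−18=46 < 49 — fails; (i) net 95−48=47 < 49 — fails.
  Stage III.1 not carried; the plaintiff fails its burden.
The analysis ends at Stage III.1; the defendant prevails on this issue.
Per-issue: Issue I → plaintiff; Issue II → plaintiff; Issue III → defendant. The plaintiff must prevail on a majority of issues; overall, the plaintiff prevails.

plaintiff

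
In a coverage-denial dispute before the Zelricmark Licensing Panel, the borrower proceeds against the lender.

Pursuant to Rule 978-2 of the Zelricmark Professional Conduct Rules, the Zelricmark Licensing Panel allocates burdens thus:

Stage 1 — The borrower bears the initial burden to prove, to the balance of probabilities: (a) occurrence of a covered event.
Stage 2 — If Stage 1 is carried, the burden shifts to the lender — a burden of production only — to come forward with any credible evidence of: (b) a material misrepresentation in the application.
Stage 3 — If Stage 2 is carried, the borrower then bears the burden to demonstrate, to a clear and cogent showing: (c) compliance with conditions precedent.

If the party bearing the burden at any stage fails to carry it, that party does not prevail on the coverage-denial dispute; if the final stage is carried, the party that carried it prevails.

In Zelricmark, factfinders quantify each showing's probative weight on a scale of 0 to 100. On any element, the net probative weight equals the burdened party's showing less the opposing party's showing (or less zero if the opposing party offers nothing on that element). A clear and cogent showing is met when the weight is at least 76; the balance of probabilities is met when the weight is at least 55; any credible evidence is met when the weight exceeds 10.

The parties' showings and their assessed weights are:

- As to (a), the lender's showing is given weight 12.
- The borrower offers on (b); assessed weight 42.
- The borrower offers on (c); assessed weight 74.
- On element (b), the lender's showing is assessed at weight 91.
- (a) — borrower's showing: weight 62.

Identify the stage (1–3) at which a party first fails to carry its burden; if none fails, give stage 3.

Stage 1 — burden on borrower; standard: the balance of probabilities (weight is at least 55).
    (a): 62 − 12 = 50 < 55 [not met]
  Not every element is met, so the borrower fails to carry Stage 1.
So the lender prevails.

stage 1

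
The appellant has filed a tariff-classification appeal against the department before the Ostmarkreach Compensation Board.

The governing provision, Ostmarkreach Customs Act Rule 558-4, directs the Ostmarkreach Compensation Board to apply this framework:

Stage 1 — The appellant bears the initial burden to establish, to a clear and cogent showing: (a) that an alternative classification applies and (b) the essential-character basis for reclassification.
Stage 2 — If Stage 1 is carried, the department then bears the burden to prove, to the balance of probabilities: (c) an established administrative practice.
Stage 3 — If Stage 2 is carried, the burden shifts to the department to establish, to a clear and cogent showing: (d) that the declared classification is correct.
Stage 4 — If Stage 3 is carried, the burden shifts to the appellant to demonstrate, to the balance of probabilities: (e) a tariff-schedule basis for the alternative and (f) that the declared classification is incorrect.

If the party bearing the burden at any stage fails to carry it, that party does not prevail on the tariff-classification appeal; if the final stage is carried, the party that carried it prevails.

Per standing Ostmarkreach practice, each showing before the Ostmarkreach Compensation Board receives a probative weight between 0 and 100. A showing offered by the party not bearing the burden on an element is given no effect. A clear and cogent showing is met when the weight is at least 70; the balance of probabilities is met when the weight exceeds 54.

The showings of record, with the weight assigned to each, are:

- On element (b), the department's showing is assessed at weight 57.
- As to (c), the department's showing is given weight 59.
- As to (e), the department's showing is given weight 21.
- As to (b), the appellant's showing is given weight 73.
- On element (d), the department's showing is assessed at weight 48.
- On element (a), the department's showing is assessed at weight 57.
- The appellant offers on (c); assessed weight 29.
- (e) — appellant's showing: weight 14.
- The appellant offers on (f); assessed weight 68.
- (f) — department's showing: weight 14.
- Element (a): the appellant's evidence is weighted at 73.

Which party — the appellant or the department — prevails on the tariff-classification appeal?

appellant

Stage 1 (appellant, a clear and cogent showing, weight is at least 70): (a) 73 (department's 57 disregarded) ≥ 70 — meets; (b) 73 (department's 57 disregarded) ≥ 70 — meets.
  Stage 1 is satisfied; the onus moves to the department.
Stage 2 (department, the balance of probabilities, weight exceeds 54): (c) 59 (appellant's 29 disregarded) > 54 — meets.
  All elements met. The department retains the burden for Stage 3.
Stage 3 (department, a clear and cogent showing, weight is at least 70): (d) 48 < 70 — fails.
  Stage 3 not carried; the department fails its burden.
The analysis ends at Stage 3; the appellant prevails.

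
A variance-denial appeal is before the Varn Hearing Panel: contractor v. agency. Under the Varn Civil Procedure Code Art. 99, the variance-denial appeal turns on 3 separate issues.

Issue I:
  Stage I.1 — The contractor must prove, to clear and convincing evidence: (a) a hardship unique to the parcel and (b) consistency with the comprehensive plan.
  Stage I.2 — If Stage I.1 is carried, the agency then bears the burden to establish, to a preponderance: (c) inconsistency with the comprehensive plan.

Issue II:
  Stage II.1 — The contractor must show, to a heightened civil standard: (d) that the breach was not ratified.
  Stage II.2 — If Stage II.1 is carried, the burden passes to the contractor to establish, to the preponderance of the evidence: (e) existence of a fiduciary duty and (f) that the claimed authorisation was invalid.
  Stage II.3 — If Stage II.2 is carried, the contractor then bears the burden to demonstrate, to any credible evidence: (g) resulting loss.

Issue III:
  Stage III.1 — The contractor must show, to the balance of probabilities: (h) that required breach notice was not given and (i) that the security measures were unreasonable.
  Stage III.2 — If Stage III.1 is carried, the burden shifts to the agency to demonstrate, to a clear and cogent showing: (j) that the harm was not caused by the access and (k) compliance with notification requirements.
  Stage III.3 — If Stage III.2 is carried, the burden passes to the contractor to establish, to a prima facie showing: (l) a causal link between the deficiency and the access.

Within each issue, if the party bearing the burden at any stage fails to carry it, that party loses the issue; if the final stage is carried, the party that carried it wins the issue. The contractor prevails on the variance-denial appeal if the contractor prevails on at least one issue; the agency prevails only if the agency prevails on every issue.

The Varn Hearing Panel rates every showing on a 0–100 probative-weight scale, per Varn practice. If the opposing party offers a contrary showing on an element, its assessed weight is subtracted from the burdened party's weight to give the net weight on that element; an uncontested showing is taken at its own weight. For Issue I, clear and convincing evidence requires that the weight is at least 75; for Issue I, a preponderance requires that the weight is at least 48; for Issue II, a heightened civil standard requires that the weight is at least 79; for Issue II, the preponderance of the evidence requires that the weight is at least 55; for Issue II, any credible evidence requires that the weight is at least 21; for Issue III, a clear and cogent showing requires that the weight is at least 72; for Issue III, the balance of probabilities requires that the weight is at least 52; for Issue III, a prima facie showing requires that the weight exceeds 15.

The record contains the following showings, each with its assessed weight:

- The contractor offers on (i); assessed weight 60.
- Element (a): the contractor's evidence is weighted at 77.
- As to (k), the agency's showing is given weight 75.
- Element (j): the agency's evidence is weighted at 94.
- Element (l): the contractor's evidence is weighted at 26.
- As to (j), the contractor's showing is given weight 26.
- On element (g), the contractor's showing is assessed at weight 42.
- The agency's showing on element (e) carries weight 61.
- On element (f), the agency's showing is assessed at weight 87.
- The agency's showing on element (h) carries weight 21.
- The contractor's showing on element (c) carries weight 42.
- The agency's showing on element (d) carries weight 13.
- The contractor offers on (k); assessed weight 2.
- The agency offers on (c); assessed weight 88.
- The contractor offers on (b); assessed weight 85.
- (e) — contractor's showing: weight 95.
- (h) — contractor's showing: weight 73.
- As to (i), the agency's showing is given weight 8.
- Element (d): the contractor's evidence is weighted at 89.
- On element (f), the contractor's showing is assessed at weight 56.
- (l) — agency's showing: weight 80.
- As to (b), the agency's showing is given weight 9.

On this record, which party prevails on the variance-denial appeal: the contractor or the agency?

— Issue I —
Stage I.1 — burden on contractor; standard: clear and convincing evidence (weight is at least 75).
    (a): 77 ≥ 75 [met]
    (b): 85 − 9 = 76 ≥ 75 [met]
  Stage I.1 carried; the burden shifts to the agency.
Stage I.2 — burden on agency; standard: a preponderance (weight is at least 48).
    (c): 88 − 42 = 46 < 48 [not met]
  Stage I.2 not carried; the agency fails its burden.
So the contractor prevails on this issue.
— Issue II —
At Stage II.1 the contractor must meet a heightened civil standard (weight is at least 79): on (d) the weight is 89 less the opposing 13 gives net 76, which does not reach 79, so (d) does not meet the standard.
  Stage II.1 not carried; the contractor fails its burden.
The agency prevails on this issue.
— Issue III —
Stage III.1 (contractor, the balance of probabilities, weight is at least 52): (h) net 73−21=52 ≥ 52 — meets; (i) net 60−8=52 ≥ 52 — meets.
  The contractor carries Stage III.1; the agency now bears the burden.
Stage III.2 (agency, a clear and cogent showing, weight is at least 72): (j) net 94−26=68 < 72 — fails; (k) net 75−2=73 ≥ 72 — meets.
  Stage III.2 not carried; the agency fails its burden.
The analysis ends at Stage III.2; the contractor prevails on this issue.
Per-issue: Issue I → contractor; Issue II → agency; Issue III → contractor. The contractor must prevail on at least one issue; overall, the contractor prevails.

contractor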